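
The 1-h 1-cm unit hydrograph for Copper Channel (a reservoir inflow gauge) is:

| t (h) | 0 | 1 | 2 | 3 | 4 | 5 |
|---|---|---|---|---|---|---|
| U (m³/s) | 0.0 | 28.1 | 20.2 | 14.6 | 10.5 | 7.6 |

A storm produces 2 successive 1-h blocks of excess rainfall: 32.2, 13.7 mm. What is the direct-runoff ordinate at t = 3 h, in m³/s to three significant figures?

Q ≈ 74.7 m³/s

By discrete convolution, Q_j = Σ (P_i / 10 mm) · U_{j−i}.
At t = 3 h (j=3): Q = (32.2/10)·14.6 + (13.7/10)·20.2 = 74.7 m³/s.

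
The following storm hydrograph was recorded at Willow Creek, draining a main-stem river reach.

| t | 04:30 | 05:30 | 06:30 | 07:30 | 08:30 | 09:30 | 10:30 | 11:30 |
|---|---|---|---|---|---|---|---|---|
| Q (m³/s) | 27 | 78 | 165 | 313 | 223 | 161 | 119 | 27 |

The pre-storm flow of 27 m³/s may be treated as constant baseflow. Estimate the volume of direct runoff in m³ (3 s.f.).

Direct-runoff ordinates (Q − Q_b): 0.0, 51.0, 138.0, 286.0, 196.0, 134.0, 92.0, 0.0 m³/s.
ΣQ_DR = 897.0 m³/s.
With Δt = 1 h = 3600 s, V = ΣQ_DR · Δt = 897.0 × 3600 = 3.23 × 10^6 m³.

V ≈ 3.23 × 10^6 m³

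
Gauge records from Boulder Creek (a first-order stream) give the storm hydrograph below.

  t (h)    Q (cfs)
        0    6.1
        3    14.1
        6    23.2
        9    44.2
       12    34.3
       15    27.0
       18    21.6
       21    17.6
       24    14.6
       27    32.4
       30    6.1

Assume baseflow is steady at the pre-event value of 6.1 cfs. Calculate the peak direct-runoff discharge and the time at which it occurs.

Q_p = 38.1 cfs at t = 9 h

Subtracting baseflow gives direct-runoff ordinates: 0.0, 8.0, 17.1, 38.1, 28.2, 20.9, 15.5, 11.5, 8.5, 26.3, 0.0 cfs.
The maximum is 38.1 cfs, occurring at the reading for t = 9 h.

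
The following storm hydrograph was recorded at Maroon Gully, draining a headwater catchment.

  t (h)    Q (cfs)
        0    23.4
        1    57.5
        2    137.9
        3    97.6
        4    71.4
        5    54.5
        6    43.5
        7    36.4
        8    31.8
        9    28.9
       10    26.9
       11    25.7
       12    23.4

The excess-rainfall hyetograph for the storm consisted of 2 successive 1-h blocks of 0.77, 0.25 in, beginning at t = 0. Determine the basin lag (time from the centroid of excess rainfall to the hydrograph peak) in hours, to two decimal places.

Centroid of excess rainfall: t_c = Σ P_i·t̄_i / ΣP_i = 0.7451 h (block centres at 0.5, 1.5 h).
Hydrograph peak occurs at t = 2 h, so basin lag t_L = 2 − 0.7451 = 1.25 h.

t_L ≈ 1.25 h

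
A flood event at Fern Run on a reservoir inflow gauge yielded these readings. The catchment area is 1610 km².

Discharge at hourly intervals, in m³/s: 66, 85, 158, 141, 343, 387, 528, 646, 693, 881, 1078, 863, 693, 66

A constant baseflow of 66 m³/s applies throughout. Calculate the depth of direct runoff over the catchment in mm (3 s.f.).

d ≈ 12.8 mm

Direct runoff: 0.0, 19.0, 92.0, 75.0, 277.0, 321.0, 462.0, 580.0, 627.0, 815.0, 1012.0, 797.0, 627.0, 0.0 m³/s; ΣQ_DR = 5704 m³/s.
V = ΣQ_DR · Δt = 5704 × 3600 s = 2.053 × 10^7 m³.
Over A = 1610 km², depth = V / A = 12.8 mm.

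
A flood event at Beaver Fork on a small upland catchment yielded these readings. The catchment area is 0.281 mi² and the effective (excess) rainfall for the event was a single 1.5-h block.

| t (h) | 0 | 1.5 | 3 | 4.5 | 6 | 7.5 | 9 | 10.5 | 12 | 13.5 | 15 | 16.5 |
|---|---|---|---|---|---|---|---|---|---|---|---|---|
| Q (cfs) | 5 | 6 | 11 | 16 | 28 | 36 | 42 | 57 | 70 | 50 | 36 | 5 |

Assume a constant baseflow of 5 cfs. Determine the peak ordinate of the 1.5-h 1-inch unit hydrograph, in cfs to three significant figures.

Direct runoff: 0.0, 1.0, 6.0, 11.0, 23.0, 31.0, 37.0, 52.0, 65.0, 45.0, 31.0, 0.0 cfs; ΣQ_DR = 302.0 cfs, peak = 65.0 cfs.
Runoff depth d = ΣQ_DR·Δt / A = 302.0 × 5400 / (0.281 mi²) = 2.498 in.
The 1-inch UH is the DRH scaled by (1 in)/d, so U_p = 65.0 × 1/2.498 = 26.0 cfs.

U_p ≈ 26.0 cfs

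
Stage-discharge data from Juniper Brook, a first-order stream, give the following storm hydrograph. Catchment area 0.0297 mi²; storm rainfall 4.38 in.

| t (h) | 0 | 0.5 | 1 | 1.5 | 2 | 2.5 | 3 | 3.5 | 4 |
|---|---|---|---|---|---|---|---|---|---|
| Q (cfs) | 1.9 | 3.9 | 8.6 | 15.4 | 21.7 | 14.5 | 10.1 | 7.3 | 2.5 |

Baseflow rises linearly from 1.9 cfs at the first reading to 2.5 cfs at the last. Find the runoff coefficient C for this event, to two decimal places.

C ≈ 0.39

ΣQ_DR = 66.10 cfs; V = ΣQ_DR·Δt = 1.190 × 10^5 ft³.
Runoff depth d = V / A = 1.724 in.
C = d / P = 1.724 / 4.38 = 0.39.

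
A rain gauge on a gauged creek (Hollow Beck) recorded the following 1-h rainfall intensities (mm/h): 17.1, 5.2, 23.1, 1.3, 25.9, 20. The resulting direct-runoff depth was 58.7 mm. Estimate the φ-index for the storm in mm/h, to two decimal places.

φ ≈ 6.85 mm/h

Only the 4 blocks with intensity above φ contribute runoff: 17.1, 23.1, 25.9, 20 mm/h.
Σ(I−φ)·Δt = d  ⇒  (17.1+23.1+25.9+20 − 4φ)·1 = 58.7
φ = (86.10 − 58.7/1) / 4 = 6.85 mm/h.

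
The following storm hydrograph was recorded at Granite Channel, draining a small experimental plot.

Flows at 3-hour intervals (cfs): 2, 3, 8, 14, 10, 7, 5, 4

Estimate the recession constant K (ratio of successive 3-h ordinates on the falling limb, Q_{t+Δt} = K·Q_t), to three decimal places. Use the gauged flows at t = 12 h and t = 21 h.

Using the recession-limb readings at t = 12 h and t = 21 h: Q falls from 10 to 4 cfs over 3 intervals.
K = (Q₂/Q₁)^(1/3) = (4/10)^(1/3) = 0.737.

K ≈ 0.737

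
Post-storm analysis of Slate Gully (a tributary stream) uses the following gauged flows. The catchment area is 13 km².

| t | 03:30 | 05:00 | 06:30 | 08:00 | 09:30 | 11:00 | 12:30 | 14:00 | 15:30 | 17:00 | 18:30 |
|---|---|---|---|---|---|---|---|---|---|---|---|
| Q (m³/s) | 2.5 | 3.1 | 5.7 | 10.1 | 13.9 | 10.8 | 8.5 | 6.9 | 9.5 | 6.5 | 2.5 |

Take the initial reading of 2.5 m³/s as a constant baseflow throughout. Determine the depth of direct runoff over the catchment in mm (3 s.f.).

Direct runoff: 0.0, 0.6, 3.2, 7.6, 11.4, 8.3, 6.0, 4.4, 7.0, 4.0, 0.0 m³/s; ΣQ_DR = 52.50 m³/s.
V = ΣQ_DR · Δt = 52.50 × 5400 s = 2.835 × 10^5 m³.
Over A = 13 km², depth = V / A = 21.8 mm.

d ≈ 21.8 mm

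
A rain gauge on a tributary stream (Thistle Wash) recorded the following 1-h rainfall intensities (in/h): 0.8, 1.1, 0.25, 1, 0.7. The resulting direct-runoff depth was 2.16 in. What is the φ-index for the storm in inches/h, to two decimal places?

φ ≈ 0.36 in/h

Only the 4 blocks with intensity above φ contribute runoff: 0.8, 1.1, 1, 0.7 in/h.
Σ(I−φ)·Δt = d  ⇒  (0.8+1.1+1+0.7 − 4φ)·1 = 2.16
φ = (3.600 − 2.16/1) / 4 = 0.36 in/h.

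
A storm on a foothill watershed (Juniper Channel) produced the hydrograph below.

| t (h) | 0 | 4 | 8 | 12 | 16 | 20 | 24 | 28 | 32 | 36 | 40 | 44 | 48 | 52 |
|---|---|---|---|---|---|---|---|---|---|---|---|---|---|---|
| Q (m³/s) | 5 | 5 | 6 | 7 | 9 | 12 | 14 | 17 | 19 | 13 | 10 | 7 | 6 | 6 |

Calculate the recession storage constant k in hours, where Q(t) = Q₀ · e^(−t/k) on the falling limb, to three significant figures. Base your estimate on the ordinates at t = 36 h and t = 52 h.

k ≈ 20.7 h

On the falling limb, Q drops from 13 to 6 m³/s between t = 36 h and t = 52 h (Δt = 16 h).
k = −Δt / ln(Q₂/Q₁) = −16 / ln(6/13) = 20.7 h.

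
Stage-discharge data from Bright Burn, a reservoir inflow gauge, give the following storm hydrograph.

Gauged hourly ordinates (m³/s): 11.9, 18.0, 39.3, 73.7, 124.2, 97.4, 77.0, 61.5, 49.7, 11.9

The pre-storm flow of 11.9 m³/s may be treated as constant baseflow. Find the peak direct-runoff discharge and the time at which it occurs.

Subtracting baseflow gives direct-runoff ordinates: 0.0, 6.1, 27.4, 61.8, 112.3, 85.5, 65.1, 49.6, 37.8, 0.0 m³/s.
The maximum is 112.3 m³/s, occurring at the reading for t = 4 h.

Q_p = 112.3 m³/s at t = 4 h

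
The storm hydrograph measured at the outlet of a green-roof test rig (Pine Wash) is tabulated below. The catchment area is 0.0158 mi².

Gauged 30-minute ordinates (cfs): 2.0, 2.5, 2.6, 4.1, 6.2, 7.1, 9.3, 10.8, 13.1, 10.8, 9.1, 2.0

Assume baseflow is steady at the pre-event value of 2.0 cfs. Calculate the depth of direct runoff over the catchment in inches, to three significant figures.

d ≈ 2.73 in

Direct runoff: 0.0, 0.5, 0.6, 2.1, 4.2, 5.1, 7.3, 8.8, 11.1, 8.8, 7.1, 0.0 cfs; ΣQ_DR = 55.60 cfs.
V = ΣQ_DR · Δt = 55.60 × 1800 s = 1.001 × 10^5 ft³.
Over A = 0.0158 mi², depth = V / A = 2.73 in.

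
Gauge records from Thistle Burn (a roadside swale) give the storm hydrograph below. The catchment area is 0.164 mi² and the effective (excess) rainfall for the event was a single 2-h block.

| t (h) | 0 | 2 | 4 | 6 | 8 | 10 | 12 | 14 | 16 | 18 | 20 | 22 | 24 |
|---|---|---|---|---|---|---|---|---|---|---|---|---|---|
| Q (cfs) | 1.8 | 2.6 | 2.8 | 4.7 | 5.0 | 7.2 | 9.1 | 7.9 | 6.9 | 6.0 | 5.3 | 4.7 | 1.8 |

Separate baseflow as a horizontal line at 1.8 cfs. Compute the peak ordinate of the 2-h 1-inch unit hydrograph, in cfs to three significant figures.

U_p ≈ 9.11 cfs

Direct runoff: 0.0, 0.8, 1.0, 2.9, 3.2, 5.4, 7.3, 6.1, 5.1, 4.2, 3.5, 2.9, 0.0 cfs; ΣQ_DR = 42.40 cfs, peak = 7.3 cfs.
Runoff depth d = ΣQ_DR·Δt / A = 42.40 × 7200 / (0.164 mi²) = 0.8012 in.
The 1-inch UH is the DRH scaled by (1 in)/d, so U_p = 7.3 × 1/0.8012 = 9.11 cfs.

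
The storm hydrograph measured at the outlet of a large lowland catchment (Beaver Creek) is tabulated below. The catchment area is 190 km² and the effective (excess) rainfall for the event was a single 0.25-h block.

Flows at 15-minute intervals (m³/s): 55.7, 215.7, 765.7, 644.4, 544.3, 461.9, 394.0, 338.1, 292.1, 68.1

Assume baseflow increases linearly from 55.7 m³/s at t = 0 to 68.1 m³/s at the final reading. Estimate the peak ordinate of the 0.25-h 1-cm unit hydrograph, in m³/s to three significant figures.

Direct runoff: 0.00, 158.62, 707.24, 584.57, 483.09, 399.31, 330.03, 272.76, 225.38, 0.00 m³/s; ΣQ_DR = 3161 m³/s, peak = 707.24 m³/s.
Runoff depth d = ΣQ_DR·Δt / A = 3161 × 900 / (190 km²) = 14.97 mm.
The 1-cm UH is the DRH scaled by (10 mm)/d, so U_p = 707.24 × 10/14.97 = 472 m³/s.

U_p ≈ 472 m³/s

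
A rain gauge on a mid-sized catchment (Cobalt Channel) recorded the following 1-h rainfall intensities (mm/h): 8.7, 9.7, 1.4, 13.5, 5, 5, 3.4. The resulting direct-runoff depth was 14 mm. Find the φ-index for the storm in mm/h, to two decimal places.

φ ≈ 5.97 mm/h

Only the 3 blocks with intensity above φ contribute runoff: 8.7, 9.7, 13.5 mm/h.
Σ(I−φ)·Δt = d  ⇒  (8.7+9.7+13.5 − 3φ)·1 = 14
φ = (31.90 − 14/1) / 3 = 5.97 mm/h.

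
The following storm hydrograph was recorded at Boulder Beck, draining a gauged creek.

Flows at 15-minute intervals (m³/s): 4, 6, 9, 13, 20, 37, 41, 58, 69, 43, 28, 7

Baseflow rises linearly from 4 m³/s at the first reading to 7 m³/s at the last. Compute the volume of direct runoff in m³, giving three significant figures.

Direct-runoff ordinates (Q − Q_b): 0.00, 1.73, 4.45, 8.18, 14.91, 31.64, 35.36, 52.09, 62.82, 36.55, 21.27, 0.00 m³/s.
ΣQ_DR = 269.0 m³/s.
With Δt = 0.25 h = 900 s, V = ΣQ_DR · Δt = 269.0 × 900 = 2.42 × 10^5 m³.

V ≈ 2.42 × 10^5 m³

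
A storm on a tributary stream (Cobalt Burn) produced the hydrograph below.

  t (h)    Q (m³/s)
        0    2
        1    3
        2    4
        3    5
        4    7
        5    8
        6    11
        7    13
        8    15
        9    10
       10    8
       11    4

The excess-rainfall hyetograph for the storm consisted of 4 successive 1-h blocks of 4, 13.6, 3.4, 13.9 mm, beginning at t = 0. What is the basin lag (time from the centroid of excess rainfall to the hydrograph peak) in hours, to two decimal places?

t_L ≈ 5.72 h

Centroid of excess rainfall: t_c = Σ P_i·t̄_i / ΣP_i = 2.2794 h (block centres at 0.5, 1.5, 2.5, 3.5 h).
Hydrograph peak occurs at t = 8 h, so basin lag t_L = 8 − 2.2794 = 5.72 h.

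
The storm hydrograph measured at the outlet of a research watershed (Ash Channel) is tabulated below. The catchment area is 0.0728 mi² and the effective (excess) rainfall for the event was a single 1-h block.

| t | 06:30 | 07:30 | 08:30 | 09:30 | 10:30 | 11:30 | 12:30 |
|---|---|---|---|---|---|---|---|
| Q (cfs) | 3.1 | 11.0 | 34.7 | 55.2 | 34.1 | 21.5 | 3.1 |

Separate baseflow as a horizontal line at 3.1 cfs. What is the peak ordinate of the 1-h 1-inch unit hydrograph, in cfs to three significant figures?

U_p ≈ 17.4 cfs

Direct runoff: 0.0, 7.9, 31.6, 52.1, 31.0, 18.4, 0.0 cfs; ΣQ_DR = 141.0 cfs, peak = 52.1 cfs.
Runoff depth d = ΣQ_DR·Δt / A = 141.0 × 3600 / (0.0728 mi²) = 3.001 in.
The 1-inch UH is the DRH scaled by (1 in)/d, so U_p = 52.1 × 1/3.001 = 17.4 cfs.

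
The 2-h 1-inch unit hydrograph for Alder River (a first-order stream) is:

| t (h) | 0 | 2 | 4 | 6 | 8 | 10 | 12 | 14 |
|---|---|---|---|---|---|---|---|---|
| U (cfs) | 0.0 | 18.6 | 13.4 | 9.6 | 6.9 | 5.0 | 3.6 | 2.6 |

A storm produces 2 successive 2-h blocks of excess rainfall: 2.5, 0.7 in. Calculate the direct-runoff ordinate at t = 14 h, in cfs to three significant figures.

Q ≈ 9.02 cfs

By discrete convolution, Q_j = Σ (P_i / 1 in) · U_{j−i}.
At t = 14 h (j=7): Q = (2.5/1)·2.6 + (0.7/1)·3.6 = 9.02 cfs.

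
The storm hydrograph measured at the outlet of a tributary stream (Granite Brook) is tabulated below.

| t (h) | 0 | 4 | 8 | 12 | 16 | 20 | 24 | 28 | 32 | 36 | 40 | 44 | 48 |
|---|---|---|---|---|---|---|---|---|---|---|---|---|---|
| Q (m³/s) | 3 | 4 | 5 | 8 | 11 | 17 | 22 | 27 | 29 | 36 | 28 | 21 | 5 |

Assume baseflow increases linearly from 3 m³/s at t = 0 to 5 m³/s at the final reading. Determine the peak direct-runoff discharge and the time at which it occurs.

Q_p = 31.50 m³/s at t = 36 h

Subtracting baseflow gives direct-runoff ordinates: 0.00, 0.83, 1.67, 4.50, 7.33, 13.17, 18.00, 22.83, 24.67, 31.50, 23.33, 16.17, 0.00 m³/s.
The maximum is 31.50 m³/s, occurring at the reading for t = 36 h.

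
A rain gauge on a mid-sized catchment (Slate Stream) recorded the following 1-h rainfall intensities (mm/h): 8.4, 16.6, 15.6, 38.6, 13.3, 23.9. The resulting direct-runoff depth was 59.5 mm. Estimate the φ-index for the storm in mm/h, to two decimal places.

Only the 5 blocks with intensity above φ contribute runoff: 16.6, 15.6, 38.6, 13.3, 23.9 mm/h.
Σ(I−φ)·Δt = d  ⇒  (16.6+15.6+38.6+13.3+23.9 − 5φ)·1 = 59.5
φ = (108.0 − 59.5/1) / 5 = 9.70 mm/h.

φ ≈ 9.70 mm/h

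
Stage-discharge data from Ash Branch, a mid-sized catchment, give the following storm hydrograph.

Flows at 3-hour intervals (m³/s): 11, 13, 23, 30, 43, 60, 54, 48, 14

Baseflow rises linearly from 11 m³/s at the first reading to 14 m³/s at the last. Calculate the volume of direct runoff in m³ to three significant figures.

V ≈ 1.98 × 10^6 m³

Direct-runoff ordinates (Q − Q_b): 0.00, 1.62, 11.25, 17.88, 30.50, 47.12, 40.75, 34.38, 0.00 m³/s.
ΣQ_DR = 183.5 m³/s.
With Δt = 3 h = 10800 s, V = ΣQ_DR · Δt = 183.5 × 10800 = 1.98 × 10^6 m³.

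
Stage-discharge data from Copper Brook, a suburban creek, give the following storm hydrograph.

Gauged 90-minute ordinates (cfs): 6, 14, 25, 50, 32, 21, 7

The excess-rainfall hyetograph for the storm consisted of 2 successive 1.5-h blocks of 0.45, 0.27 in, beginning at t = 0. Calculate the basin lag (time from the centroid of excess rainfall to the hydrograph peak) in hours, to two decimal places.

t_L ≈ 3.19 h

Centroid of excess rainfall: t_c = Σ P_i·t̄_i / ΣP_i = 1.3125 h (block centres at 0.75, 2.25 h).
Hydrograph peak occurs at t = 4.5 h, so basin lag t_L = 4.5 − 1.3125 = 3.19 h.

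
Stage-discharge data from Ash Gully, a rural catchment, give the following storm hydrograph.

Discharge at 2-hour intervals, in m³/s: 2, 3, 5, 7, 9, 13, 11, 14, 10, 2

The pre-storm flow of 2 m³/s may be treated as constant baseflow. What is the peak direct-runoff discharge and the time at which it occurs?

Q_p = 12.0 m³/s at t = 14 h

Subtracting baseflow gives direct-runoff ordinates: 0.0, 1.0, 3.0, 5.0, 7.0, 11.0, 9.0, 12.0, 8.0, 0.0 m³/s.
The maximum is 12.0 m³/s, occurring at the reading for t = 14 h.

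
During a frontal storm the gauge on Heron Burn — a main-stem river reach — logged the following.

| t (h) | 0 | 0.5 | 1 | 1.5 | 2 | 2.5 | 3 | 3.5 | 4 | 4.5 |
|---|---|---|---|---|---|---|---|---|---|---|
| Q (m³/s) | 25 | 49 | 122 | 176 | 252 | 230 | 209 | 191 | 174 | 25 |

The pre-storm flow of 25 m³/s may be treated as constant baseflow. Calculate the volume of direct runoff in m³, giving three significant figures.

Direct-runoff ordinates (Q − Q_b): 0.0, 24.0, 97.0, 151.0, 227.0, 205.0, 184.0, 166.0, 149.0, 0.0 m³/s.
ΣQ_DR = 1203 m³/s.
With Δt = 0.5 h = 1800 s, V = ΣQ_DR · Δt = 1203 × 1800 = 2.17 × 10^6 m³.

V ≈ 2.17 × 10^6 m³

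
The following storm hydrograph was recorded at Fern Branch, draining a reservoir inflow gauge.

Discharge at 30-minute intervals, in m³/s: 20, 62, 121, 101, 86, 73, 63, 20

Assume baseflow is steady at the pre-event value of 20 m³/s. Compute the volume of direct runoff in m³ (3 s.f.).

Direct-runoff ordinates (Q − Q_b): 0.0, 42.0, 101.0, 81.0, 66.0, 53.0, 43.0, 0.0 m³/s.
ΣQ_DR = 386.0 m³/s.
With Δt = 0.5 h = 1800 s, V = ΣQ_DR · Δt = 386.0 × 1800 = 6.95 × 10^5 m³.

V ≈ 6.95 × 10^5 m³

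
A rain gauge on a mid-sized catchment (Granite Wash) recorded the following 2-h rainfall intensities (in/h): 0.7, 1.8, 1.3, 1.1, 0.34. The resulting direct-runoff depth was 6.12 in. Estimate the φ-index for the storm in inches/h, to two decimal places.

Only the 4 blocks with intensity above φ contribute runoff: 0.7, 1.8, 1.3, 1.1 in/h.
Σ(I−φ)·Δt = d  ⇒  (0.7+1.8+1.3+1.1 − 4φ)·2 = 6.12
φ = (4.900 − 6.12/2) / 4 = 0.46 in/h.

φ ≈ 0.46 in/h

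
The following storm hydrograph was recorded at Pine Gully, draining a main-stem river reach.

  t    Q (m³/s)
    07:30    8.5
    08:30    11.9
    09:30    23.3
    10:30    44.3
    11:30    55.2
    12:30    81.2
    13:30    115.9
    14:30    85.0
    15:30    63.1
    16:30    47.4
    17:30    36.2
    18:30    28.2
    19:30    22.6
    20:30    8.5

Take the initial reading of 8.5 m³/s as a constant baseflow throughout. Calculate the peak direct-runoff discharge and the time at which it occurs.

Subtracting baseflow gives direct-runoff ordinates: 0.0, 3.4, 14.8, 35.8, 46.7, 72.7, 107.4, 76.5, 54.6, 38.9, 27.7, 19.7, 14.1, 0.0 m³/s.
The maximum is 107.4 m³/s, occurring at the reading for t = 13:30.

Q_p = 107.4 m³/s at t = 13:30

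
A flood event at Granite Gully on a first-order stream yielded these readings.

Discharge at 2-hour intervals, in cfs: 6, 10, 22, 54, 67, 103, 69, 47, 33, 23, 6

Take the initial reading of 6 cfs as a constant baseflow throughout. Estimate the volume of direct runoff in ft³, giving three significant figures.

Direct-runoff ordinates (Q − Q_b): 0.0, 4.0, 16.0, 48.0, 61.0, 97.0, 63.0, 41.0, 27.0, 17.0, 0.0 cfs.
ΣQ_DR = 374.0 cfs.
With Δt = 2 h = 7200 s, V = ΣQ_DR · Δt = 374.0 × 7200 = 2.69 × 10^6 ft³.

V ≈ 2.69 × 10^6 ft³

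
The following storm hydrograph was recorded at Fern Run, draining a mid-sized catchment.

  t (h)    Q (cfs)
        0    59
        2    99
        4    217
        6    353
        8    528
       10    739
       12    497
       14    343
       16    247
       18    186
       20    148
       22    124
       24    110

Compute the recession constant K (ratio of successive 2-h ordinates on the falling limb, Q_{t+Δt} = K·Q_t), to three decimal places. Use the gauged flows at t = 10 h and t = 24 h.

Using the recession-limb readings at t = 10 h and t = 24 h: Q falls from 739 to 110 cfs over 7 intervals.
K = (Q₂/Q₁)^(1/7) = (110/739)^(1/7) = 0.762.

K ≈ 0.762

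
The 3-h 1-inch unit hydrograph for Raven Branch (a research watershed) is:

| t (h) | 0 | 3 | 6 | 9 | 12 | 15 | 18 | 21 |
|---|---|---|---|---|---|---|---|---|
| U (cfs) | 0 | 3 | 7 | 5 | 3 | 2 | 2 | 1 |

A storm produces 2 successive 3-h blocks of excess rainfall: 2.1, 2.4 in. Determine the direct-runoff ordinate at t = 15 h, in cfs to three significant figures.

Q ≈ 11.4 cfs

By discrete convolution, Q_j = Σ (P_i / 1 in) · U_{j−i}.
At t = 15 h (j=5): Q = (2.1/1)·2 + (2.4/1)·3 = 11.4 cfs.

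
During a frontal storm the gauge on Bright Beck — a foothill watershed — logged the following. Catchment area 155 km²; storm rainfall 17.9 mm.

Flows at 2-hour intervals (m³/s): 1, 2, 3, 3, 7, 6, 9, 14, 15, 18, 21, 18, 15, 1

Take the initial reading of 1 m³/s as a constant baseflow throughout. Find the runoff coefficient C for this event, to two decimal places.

ΣQ_DR = 119.0 m³/s; V = ΣQ_DR·Δt = 8.568 × 10^5 m³.
Runoff depth d = V / A = 5.528 mm.
C = d / P = 5.528 / 17.9 = 0.31.

C ≈ 0.31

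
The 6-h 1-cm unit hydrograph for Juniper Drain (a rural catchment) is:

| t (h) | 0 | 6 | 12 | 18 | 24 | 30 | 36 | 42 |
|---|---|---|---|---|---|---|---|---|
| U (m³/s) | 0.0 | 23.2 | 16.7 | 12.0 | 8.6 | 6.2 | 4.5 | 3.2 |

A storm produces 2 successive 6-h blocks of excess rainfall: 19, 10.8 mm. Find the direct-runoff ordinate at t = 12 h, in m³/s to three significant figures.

Q ≈ 56.8 m³/s

By discrete convolution, Q_j = Σ (P_i / 10 mm) · U_{j−i}.
At t = 12 h (j=2): Q = (19/10)·16.7 + (10.8/10)·23.2 = 56.8 m³/s.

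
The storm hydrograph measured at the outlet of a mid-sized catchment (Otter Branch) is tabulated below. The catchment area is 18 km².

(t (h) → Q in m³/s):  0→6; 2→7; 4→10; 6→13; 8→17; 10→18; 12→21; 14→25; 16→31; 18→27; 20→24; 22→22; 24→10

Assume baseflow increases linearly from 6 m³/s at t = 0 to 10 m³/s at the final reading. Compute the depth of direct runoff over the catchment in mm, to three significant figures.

Direct runoff: 0.00, 0.67, 3.33, 6.00, 9.67, 10.33, 13.00, 16.67, 22.33, 18.00, 14.67, 12.33, 0.00 m³/s; ΣQ_DR = 127.0 m³/s.
V = ΣQ_DR · Δt = 127.0 × 7200 s = 9.144 × 10^5 m³.
Over A = 18 km², depth = V / A = 50.8 mm.

d ≈ 50.8 mm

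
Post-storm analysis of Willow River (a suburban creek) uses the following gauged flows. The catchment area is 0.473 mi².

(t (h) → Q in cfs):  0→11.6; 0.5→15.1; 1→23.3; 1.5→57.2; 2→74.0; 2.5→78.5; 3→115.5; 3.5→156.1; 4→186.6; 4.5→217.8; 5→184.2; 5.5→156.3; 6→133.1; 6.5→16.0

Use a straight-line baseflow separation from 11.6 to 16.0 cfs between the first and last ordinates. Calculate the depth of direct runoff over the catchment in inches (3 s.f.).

d ≈ 2.02 in

Direct runoff: 0.00, 3.16, 11.02, 44.58, 61.05, 65.21, 101.87, 142.13, 172.29, 203.15, 169.22, 140.98, 117.44, 0.00 cfs; ΣQ_DR = 1232 cfs.
V = ΣQ_DR · Δt = 1232 × 1800 s = 2.218 × 10^6 ft³.
Over A = 0.473 mi², depth = V / A = 2.02 in.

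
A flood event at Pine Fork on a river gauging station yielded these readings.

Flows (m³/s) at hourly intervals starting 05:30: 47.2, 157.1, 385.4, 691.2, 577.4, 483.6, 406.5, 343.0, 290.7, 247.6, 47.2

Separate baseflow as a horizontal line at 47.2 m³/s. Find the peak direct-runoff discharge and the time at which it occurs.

Q_p = 644.0 m³/s at t = 08:30

Subtracting baseflow gives direct-runoff ordinates: 0.0, 109.9, 338.2, 644.0, 530.2, 436.4, 359.3, 295.8, 243.5, 200.4, 0.0 m³/s.
The maximum is 644.0 m³/s, occurring at the reading for t = 08:30.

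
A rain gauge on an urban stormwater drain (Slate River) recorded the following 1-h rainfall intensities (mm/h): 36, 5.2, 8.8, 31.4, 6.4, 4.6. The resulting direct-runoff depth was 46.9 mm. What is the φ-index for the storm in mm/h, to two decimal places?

Only the 2 blocks with intensity above φ contribute runoff: 36, 31.4 mm/h.
Σ(I−φ)·Δt = d  ⇒  (36+31.4 − 2φ)·1 = 46.9
φ = (67.40 − 46.9/1) / 2 = 10.25 mm/h.

φ ≈ 10.25 mm/h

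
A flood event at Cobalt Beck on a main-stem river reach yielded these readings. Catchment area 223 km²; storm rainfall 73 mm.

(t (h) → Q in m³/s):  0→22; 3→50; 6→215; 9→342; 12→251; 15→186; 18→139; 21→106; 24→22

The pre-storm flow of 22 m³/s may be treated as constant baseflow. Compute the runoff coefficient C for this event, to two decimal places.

ΣQ_DR = 1135 m³/s; V = ΣQ_DR·Δt = 1.226 × 10^7 m³.
Runoff depth d = V / A = 54.97 mm.
C = d / P = 54.97 / 73 = 0.75.

C ≈ 0.75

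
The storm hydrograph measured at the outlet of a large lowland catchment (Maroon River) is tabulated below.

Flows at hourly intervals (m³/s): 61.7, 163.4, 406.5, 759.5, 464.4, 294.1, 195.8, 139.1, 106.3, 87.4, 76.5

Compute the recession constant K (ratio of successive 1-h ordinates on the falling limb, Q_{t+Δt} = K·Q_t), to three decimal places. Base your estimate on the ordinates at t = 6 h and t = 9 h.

K ≈ 0.764

Using the recession-limb readings at t = 6 h and t = 9 h: Q falls from 195.8 to 87.4 m³/s over 3 intervals.
K = (Q₂/Q₁)^(1/3) = (87.4/195.8)^(1/3) = 0.764.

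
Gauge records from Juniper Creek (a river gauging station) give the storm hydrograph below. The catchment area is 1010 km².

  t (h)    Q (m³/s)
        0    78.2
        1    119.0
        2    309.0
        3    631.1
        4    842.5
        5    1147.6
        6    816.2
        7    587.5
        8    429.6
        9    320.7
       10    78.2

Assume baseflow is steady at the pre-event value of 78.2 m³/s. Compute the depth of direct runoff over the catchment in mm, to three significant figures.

d ≈ 16.0 mm

Direct runoff: 0.0, 40.8, 230.8, 552.9, 764.3, 1069.4, 738.0, 509.3, 351.4, 242.5, 0.0 m³/s; ΣQ_DR = 4499 m³/s.
V = ΣQ_DR · Δt = 4499 × 3600 s = 1.620 × 10^7 m³.
Over A = 1010 km², depth = V / A = 16.0 mm.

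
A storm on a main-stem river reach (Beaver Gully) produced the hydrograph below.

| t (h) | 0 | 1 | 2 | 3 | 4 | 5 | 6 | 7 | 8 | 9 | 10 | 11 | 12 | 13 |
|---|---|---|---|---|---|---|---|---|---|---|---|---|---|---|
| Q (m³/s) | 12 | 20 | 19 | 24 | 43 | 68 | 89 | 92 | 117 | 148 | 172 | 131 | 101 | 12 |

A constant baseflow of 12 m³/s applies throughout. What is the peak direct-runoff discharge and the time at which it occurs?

Subtracting baseflow gives direct-runoff ordinates: 0.0, 8.0, 7.0, 12.0, 31.0, 56.0, 77.0, 80.0, 105.0, 136.0, 160.0, 119.0, 89.0, 0.0 m³/s.
The maximum is 160.0 m³/s, occurring at the reading for t = 10 h.

Q_p = 160.0 m³/s at t = 10 h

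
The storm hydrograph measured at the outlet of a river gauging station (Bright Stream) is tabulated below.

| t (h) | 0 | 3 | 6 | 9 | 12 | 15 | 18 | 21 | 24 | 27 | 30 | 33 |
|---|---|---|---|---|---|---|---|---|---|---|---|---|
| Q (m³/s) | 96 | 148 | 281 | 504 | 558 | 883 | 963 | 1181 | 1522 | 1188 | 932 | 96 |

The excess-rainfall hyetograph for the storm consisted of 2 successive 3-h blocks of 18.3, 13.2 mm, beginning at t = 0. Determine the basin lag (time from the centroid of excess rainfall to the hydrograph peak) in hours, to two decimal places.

Centroid of excess rainfall: t_c = Σ P_i·t̄_i / ΣP_i = 2.7571 h (block centres at 1.5, 4.5 h).
Hydrograph peak occurs at t = 24 h, so basin lag t_L = 24 − 2.7571 = 21.24 h.

t_L ≈ 21.24 h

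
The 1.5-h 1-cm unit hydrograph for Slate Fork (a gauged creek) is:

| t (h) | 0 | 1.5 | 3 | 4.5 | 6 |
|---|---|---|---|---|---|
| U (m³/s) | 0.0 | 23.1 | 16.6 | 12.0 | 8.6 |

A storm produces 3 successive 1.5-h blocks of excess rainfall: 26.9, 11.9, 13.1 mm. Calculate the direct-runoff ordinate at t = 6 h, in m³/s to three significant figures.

Q ≈ 59.2 m³/s

By discrete convolution, Q_j = Σ (P_i / 10 mm) · U_{j−i}.
At t = 6 h (j=4): Q = (26.9/10)·8.6 + (11.9/10)·12.0 + (13.1/10)·16.6 = 59.2 m³/s.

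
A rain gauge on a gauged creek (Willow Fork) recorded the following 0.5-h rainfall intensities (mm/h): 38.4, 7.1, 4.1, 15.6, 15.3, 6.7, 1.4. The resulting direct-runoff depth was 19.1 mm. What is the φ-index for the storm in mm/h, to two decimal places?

φ ≈ 10.37 mm/h

Only the 3 blocks with intensity above φ contribute runoff: 38.4, 15.6, 15.3 mm/h.
Σ(I−φ)·Δt = d  ⇒  (38.4+15.6+15.3 − 3φ)·0.5 = 19.1
φ = (69.30 − 19.1/0.5) / 3 = 10.37 mm/h.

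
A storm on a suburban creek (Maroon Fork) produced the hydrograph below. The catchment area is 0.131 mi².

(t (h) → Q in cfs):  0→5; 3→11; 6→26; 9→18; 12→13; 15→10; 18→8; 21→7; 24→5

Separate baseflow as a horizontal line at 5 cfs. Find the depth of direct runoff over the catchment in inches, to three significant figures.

d ≈ 2.06 in

Direct runoff: 0.0, 6.0, 21.0, 13.0, 8.0, 5.0, 3.0, 2.0, 0.0 cfs; ΣQ_DR = 58.00 cfs.
V = ΣQ_DR · Δt = 58.00 × 10800 s = 6.264 × 10^5 ft³.
Over A = 0.131 mi², depth = V / A = 2.06 in.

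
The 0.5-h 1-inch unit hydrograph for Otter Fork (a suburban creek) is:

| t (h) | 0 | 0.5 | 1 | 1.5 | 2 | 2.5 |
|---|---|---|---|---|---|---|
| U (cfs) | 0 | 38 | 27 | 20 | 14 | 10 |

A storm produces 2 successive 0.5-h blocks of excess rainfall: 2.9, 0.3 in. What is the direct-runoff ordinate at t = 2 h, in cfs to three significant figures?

Q ≈ 46.6 cfs

By discrete convolution, Q_j = Σ (P_i / 1 in) · U_{j−i}.
At t = 2 h (j=4): Q = (2.9/1)·14 + (0.3/1)·20 = 46.6 cfs.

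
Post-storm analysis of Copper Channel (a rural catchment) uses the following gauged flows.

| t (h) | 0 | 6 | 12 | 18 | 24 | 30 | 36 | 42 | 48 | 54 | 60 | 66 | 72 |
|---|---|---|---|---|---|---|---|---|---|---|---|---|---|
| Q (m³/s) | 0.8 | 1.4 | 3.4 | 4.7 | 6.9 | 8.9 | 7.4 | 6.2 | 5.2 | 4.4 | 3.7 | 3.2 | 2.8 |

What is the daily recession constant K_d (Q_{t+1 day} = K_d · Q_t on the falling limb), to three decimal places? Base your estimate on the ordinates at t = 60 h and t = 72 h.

K_d ≈ 0.573

Between t = 60 h and t = 72 h the flow falls from 3.7 to 2.8 m³/s over 2×6 h = 12 h.
Per-interval ratio K = (2.8/3.7)^(1/2) = 0.8699; K_d = K^(24/6) = 0.573.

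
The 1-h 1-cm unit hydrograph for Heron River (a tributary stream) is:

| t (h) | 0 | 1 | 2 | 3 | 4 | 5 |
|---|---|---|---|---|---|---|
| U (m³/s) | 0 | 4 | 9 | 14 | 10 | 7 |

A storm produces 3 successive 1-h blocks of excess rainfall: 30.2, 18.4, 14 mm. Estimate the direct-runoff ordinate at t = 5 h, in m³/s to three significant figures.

By discrete convolution, Q_j = Σ (P_i / 10 mm) · U_{j−i}.
At t = 5 h (j=5): Q = (30.2/10)·7 + (18.4/10)·10 + (14/10)·14 = 59.1 m³/s.

Q ≈ 59.1 m³/s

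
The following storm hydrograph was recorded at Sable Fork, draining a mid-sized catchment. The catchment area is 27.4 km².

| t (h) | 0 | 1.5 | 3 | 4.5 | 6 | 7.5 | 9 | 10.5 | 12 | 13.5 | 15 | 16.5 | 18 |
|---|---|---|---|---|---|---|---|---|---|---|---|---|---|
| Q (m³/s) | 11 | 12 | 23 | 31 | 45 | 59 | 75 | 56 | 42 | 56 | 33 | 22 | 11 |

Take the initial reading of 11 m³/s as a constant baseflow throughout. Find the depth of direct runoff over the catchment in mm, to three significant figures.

Direct runoff: 0.0, 1.0, 12.0, 20.0, 34.0, 48.0, 64.0, 45.0, 31.0, 45.0, 22.0, 11.0, 0.0 m³/s; ΣQ_DR = 333.0 m³/s.
V = ΣQ_DR · Δt = 333.0 × 5400 s = 1.798 × 10^6 m³.
Over A = 27.4 km², depth = V / A = 65.6 mm.

d ≈ 65.6 mm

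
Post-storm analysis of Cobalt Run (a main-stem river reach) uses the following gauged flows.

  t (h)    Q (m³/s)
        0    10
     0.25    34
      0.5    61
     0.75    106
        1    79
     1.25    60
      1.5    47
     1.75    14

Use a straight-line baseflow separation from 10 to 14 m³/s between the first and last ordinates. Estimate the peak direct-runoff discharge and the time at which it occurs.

Q_p = 94.29 m³/s at t = 0.75 h

Subtracting baseflow gives direct-runoff ordinates: 0.00, 23.43, 49.86, 94.29, 66.71, 47.14, 33.57, 0.00 m³/s.
The maximum is 94.29 m³/s, occurring at the reading for t = 0.75 h.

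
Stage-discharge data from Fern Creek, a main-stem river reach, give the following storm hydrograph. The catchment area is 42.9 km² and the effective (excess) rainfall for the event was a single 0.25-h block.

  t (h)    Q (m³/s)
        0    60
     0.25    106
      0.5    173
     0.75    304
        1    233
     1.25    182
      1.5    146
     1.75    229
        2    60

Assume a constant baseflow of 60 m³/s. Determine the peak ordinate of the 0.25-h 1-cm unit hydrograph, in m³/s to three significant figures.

U_p ≈ 122 m³/s

Direct runoff: 0.0, 46.0, 113.0, 244.0, 173.0, 122.0, 86.0, 169.0, 0.0 m³/s; ΣQ_DR = 953.0 m³/s, peak = 244.0 m³/s.
Runoff depth d = ΣQ_DR·Δt / A = 953.0 × 900 / (42.9 km²) = 19.99 mm.
The 1-cm UH is the DRH scaled by (10 mm)/d, so U_p = 244.0 × 10/19.99 = 122 m³/s.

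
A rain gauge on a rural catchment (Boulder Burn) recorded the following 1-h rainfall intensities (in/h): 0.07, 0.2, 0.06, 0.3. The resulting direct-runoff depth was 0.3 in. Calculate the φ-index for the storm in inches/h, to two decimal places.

φ ≈ 0.10 in/h

Only the 2 blocks with intensity above φ contribute runoff: 0.2, 0.3 in/h.
Σ(I−φ)·Δt = d  ⇒  (0.2+0.3 − 2φ)·1 = 0.3
φ = (0.5000 − 0.3/1) / 2 = 0.10 in/h.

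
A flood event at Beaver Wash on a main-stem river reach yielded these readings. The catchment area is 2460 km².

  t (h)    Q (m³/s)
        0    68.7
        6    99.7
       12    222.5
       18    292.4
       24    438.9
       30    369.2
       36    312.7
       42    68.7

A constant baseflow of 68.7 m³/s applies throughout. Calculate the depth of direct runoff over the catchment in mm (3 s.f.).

d ≈ 11.6 mm

Direct runoff: 0.0, 31.0, 153.8, 223.7, 370.2, 300.5, 244.0, 0.0 m³/s; ΣQ_DR = 1323 m³/s.
V = ΣQ_DR · Δt = 1323 × 21600 s = 2.858 × 10^7 m³.
Over A = 2460 km², depth = V / A = 11.6 mm.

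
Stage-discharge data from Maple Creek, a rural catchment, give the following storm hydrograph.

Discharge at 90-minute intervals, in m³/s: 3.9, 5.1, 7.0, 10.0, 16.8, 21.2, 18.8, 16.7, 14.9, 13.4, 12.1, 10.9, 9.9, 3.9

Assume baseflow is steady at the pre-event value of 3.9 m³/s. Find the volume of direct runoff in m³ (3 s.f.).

Direct-runoff ordinates (Q − Q_b): 0.0, 1.2, 3.1, 6.1, 12.9, 17.3, 14.9, 12.8, 11.0, 9.5, 8.2, 7.0, 6.0, 0.0 m³/s.
ΣQ_DR = 110.0 m³/s.
With Δt = 1.5 h = 5400 s, V = ΣQ_DR · Δt = 110.0 × 5400 = 5.94 × 10^5 m³.

V ≈ 5.94 × 10^5 m³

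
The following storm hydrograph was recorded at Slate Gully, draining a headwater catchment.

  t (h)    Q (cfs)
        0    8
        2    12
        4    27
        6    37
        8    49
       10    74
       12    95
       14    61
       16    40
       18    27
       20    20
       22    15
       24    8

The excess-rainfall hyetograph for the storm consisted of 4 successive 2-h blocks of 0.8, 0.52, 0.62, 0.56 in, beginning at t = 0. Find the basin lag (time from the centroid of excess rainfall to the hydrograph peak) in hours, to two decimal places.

Centroid of excess rainfall: t_c = Σ P_i·t̄_i / ΣP_i = 3.7520 h (block centres at 1, 3, 5, 7 h).
Hydrograph peak occurs at t = 12 h, so basin lag t_L = 12 − 3.7520 = 8.25 h.

t_L ≈ 8.25 h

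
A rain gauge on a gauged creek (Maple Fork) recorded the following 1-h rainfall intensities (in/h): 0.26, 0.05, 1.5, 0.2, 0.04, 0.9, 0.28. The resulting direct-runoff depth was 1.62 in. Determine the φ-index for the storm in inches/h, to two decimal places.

Only the 2 blocks with intensity above φ contribute runoff: 1.5, 0.9 in/h.
Σ(I−φ)·Δt = d  ⇒  (1.5+0.9 − 2φ)·1 = 1.62
φ = (2.400 − 1.62/1) / 2 = 0.39 in/h.

φ ≈ 0.39 in/h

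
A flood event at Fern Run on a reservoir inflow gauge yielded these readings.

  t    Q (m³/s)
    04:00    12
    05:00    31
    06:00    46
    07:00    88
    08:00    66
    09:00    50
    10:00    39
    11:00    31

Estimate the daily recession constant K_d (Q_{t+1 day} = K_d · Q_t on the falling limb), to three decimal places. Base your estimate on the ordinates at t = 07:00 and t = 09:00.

Between t = 07:00 and t = 09:00 the flow falls from 88 to 50 m³/s over 2×1 h = 2 h.
Per-interval ratio K = (50/88)^(1/2) = 0.7538; K_d = K^(24/1) = 0.001.

K_d ≈ 0.001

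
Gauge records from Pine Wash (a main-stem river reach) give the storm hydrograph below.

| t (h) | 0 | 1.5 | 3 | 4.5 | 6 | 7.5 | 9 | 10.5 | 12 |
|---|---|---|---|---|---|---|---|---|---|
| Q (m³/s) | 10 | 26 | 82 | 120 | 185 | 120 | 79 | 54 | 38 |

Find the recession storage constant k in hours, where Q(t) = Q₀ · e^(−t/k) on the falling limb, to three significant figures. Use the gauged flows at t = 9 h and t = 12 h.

k ≈ 4.10 h

On the falling limb, Q drops from 79 to 38 m³/s between t = 9 h and t = 12 h (Δt = 3 h).
k = −Δt / ln(Q₂/Q₁) = −3 / ln(38/79) = 4.10 h.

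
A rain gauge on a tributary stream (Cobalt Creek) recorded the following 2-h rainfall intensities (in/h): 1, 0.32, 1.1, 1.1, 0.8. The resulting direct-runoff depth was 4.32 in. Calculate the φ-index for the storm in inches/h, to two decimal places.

Only the 4 blocks with intensity above φ contribute runoff: 1, 1.1, 1.1, 0.8 in/h.
Σ(I−φ)·Δt = d  ⇒  (1+1.1+1.1+0.8 − 4φ)·2 = 4.32
φ = (4.000 − 4.32/2) / 4 = 0.46 in/h.

φ ≈ 0.46 in/h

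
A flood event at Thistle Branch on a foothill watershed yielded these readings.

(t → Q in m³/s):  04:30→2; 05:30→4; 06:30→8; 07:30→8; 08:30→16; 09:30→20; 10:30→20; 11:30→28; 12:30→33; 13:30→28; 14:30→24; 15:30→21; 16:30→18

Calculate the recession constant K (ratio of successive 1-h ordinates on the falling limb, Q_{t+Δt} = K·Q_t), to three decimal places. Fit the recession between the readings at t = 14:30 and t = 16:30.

K ≈ 0.866

Using the recession-limb readings at t = 14:30 and t = 16:30: Q falls from 24 to 18 m³/s over 2 intervals.
K = (Q₂/Q₁)^(1/2) = (18/24)^(1/2) = 0.866.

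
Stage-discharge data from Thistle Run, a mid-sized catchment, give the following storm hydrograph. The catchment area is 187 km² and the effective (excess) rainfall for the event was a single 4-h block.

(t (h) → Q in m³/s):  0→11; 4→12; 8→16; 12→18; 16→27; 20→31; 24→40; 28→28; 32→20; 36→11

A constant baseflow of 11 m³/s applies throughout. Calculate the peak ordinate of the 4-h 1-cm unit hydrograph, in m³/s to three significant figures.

U_p ≈ 36.2 m³/s

Direct runoff: 0.0, 1.0, 5.0, 7.0, 16.0, 20.0, 29.0, 17.0, 9.0, 0.0 m³/s; ΣQ_DR = 104.0 m³/s, peak = 29.0 m³/s.
Runoff depth d = ΣQ_DR·Δt / A = 104.0 × 14400 / (187 km²) = 8.009 mm.
The 1-cm UH is the DRH scaled by (10 mm)/d, so U_p = 29.0 × 10/8.009 = 36.2 m³/s.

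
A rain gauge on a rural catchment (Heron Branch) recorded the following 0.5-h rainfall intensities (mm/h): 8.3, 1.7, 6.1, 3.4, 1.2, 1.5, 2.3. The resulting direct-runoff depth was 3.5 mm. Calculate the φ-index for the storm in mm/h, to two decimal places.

φ ≈ 3.70 mm/h

Only the 2 blocks with intensity above φ contribute runoff: 8.3, 6.1 mm/h.
Σ(I−φ)·Δt = d  ⇒  (8.3+6.1 − 2φ)·0.5 = 3.5
φ = (14.40 − 3.5/0.5) / 2 = 3.70 mm/h.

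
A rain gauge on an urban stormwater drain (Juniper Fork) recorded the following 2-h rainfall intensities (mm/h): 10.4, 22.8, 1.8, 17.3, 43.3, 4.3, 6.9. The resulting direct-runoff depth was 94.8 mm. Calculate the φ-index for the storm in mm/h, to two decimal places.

Only the 3 blocks with intensity above φ contribute runoff: 22.8, 17.3, 43.3 mm/h.
Σ(I−φ)·Δt = d  ⇒  (22.8+17.3+43.3 − 3φ)·2 = 94.8
φ = (83.40 − 94.8/2) / 3 = 12.00 mm/h.

φ ≈ 12.00 mm/h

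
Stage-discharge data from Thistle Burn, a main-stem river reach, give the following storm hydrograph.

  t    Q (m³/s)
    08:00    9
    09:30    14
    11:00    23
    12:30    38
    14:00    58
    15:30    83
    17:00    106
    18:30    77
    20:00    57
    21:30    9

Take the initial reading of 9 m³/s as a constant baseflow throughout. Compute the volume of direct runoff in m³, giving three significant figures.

Direct-runoff ordinates (Q − Q_b): 0.0, 5.0, 14.0, 29.0, 49.0, 74.0, 97.0, 68.0, 48.0, 0.0 m³/s.
ΣQ_DR = 384.0 m³/s.
With Δt = 1.5 h = 5400 s, V = ΣQ_DR · Δt = 384.0 × 5400 = 2.07 × 10^6 m³.

V ≈ 2.07 × 10^6 m³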